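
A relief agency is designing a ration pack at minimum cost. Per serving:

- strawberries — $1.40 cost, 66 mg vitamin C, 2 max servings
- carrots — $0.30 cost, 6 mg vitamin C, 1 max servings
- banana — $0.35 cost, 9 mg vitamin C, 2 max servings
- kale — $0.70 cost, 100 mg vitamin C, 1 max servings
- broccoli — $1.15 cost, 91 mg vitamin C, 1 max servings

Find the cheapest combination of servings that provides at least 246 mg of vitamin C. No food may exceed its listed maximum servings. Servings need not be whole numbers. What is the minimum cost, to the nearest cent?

Cost per mg of vitamin C: kale $0.0070, broccoli $0.0126, strawberries $0.0212, banana $0.0389, carrots $0.0500.
Take 1 serving of kale: +100.0 mg vitamin C for $0.70 (total $0.70, still need 146.0 mg).
Take 1 serving of broccoli: +91.0 mg vitamin C for $1.15 (total $1.85, still need 55.0 mg).
Take 0.8333 servings of strawberries: +55.0 mg vitamin C for $1.17 (total $3.02, still need 0.0 mg).
Greedy by cheapest-per-mg is optimal for a single linear constraint, so the minimum cost is $3.02.

$3.02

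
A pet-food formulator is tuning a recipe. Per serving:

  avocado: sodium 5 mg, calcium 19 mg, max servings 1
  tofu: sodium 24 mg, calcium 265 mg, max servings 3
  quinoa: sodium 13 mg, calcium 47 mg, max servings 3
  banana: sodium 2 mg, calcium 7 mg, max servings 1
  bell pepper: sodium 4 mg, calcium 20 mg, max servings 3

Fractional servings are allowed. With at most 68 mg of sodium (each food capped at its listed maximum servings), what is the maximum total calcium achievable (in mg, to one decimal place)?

750.8 mg

Calcium per mg sodium: tofu 11.04, bell pepper 5, avocado 3.8, quinoa 3.615, banana 3.5.
Take 2.833 servings of tofu: uses 68 mg sodium, +750.8 mg calcium (running total 750.8 mg).
Filling greedily by calcium-per-mg sodium is optimal for one linear limit, giving 750.8 mg.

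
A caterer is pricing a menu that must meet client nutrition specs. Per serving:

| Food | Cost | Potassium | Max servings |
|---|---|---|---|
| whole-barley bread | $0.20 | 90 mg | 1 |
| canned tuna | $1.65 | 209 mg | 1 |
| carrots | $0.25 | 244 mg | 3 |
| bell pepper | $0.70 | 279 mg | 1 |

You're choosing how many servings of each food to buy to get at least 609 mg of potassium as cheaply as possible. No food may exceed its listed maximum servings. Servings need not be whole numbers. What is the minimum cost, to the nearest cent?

$0.62

Cost per mg of potassium: carrots $0.0010, whole-barley bread $0.0022, bell pepper $0.0025, canned tuna $0.0079.
Take 2.496 servings of carrots: +609.0 mg potassium for $0.62 (total $0.62, still need 0.0 mg).
Filling from the cheapest source first is optimal under one linear minimum: $0.62.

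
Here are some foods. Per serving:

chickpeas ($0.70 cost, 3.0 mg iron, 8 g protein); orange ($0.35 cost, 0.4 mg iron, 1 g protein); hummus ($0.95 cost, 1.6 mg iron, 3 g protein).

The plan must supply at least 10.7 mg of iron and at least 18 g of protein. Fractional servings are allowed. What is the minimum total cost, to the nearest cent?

$2.50

A basic optimal solution has at most two foods positive. Try each food alone and each pair with both targets met exactly.
chickpeas only: max(10.7/3.0, 18/8) = 3.567 servings → $2.50.
orange only: max(10.7/0.4, 18/1) = 26.75 servings → $9.36.
hummus only: max(10.7/1.6, 18/3) = 6.688 servings → $6.35.
chickpeas + orange: the both-tight solution has a negative serving — not a feasible corner.
chickpeas + hummus: the both-tight solution has a negative serving — not a feasible corner.
orange + hummus with both targets exact would need a negative amount; discard.
So the least-cost plan costs $2.50.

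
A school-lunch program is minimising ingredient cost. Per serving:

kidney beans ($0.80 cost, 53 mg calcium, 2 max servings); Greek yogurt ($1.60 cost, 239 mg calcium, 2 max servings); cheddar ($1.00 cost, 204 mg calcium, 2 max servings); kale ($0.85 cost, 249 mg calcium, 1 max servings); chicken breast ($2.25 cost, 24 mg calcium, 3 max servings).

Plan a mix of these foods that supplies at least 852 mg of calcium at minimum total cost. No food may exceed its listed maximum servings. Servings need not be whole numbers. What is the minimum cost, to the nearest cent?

$4.16

Cost per mg of calcium: kale $0.0034, cheddar $0.0049, Greek yogurt $0.0067, kidney beans $0.0151, chicken breast $0.0938.
Take 1 serving of kale: +249.0 mg calcium for $0.85 (total $0.85, still need 603.0 mg).
Take 2 servings of cheddar: +408.0 mg calcium for $2.00 (total $2.85, still need 195.0 mg).
Take 0.8159 servings of Greek yogurt: +195.0 mg calcium for $1.31 (total $4.16, still need 0.0 mg).
Greedy by cheapest-per-mg is optimal for a single linear constraint, so the minimum cost is $4.16.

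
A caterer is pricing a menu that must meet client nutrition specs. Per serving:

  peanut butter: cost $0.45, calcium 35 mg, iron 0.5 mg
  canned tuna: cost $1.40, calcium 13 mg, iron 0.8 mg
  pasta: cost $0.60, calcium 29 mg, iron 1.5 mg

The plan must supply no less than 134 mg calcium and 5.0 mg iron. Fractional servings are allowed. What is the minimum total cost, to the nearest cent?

Two binding constraints pin down two serving amounts, so the optimal mix uses at most two foods. The candidates are each food alone (scaled to the tighter of calcium/iron) and each pair with both constraints tight.
peanut butter only: max(134/35, 5.0/0.5) = 10 servings → $4.50.
canned tuna only: max(134/13, 5.0/0.8) = 10.31 servings → $14.43.
pasta only: max(134/29, 5.0/1.5) = 4.621 servings → $2.77.
peanut butter + canned tuna with both tight: 1.963 servings and 5.023 servings → $7.92.
peanut butter + pasta with both tight: 1.474 servings and 2.842 servings → $2.37.
canned tuna + pasta: the both-tight solution has a negative serving — not a feasible corner.
Cheapest feasible corner: $2.37.

$2.37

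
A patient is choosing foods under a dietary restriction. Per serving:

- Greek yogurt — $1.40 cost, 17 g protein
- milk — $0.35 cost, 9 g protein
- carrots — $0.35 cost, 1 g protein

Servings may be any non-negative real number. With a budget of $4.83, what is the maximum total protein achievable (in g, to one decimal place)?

Protein per dollar: milk 25.71, Greek yogurt 12.14, carrots 2.857.
With no serving limits, spend the whole cost allowance on milk: $4.83 / $0.35 × 9 g = 124.2 g.

124.2 g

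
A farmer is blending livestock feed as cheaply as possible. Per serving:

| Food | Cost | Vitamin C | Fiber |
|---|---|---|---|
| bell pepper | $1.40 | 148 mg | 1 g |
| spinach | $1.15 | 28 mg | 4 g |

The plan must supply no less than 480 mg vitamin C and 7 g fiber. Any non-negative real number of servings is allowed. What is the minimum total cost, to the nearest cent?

bell pepper only: max(480/148, 7/1) = 7 servings → $9.80.
spinach only: max(480/28, 7/4) = 17.14 servings → $19.71.
bell pepper + spinach with both tight: 3.057 servings and 0.9858 servings → $5.41.
Cheapest feasible corner: $5.41.

$5.41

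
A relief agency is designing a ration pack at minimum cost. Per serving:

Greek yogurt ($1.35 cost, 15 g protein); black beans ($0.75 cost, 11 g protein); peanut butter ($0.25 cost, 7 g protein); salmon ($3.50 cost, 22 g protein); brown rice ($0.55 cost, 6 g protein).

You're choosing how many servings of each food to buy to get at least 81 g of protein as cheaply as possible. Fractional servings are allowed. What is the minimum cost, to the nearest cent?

$2.89

Cost per g of protein: peanut butter $0.0357, black beans $0.0682, Greek yogurt $0.0900, brown rice $0.0917, salmon $0.1591.
With no serving limits, use only peanut butter: 81 g / 7 g = 11.57 servings × $0.25 = $2.89.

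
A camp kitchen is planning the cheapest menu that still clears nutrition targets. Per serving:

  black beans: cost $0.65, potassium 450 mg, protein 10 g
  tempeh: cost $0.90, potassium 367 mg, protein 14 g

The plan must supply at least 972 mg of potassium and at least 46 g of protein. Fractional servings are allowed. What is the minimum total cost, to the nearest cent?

$2.96

black beans only: max(972/450, 46/10) = 4.6 servings → $2.99.
tempeh only: max(972/367, 46/14) = 3.286 servings → $2.96.
black beans + tempeh: the both-tight solution has a negative serving — not a feasible corner.
Cheapest feasible corner: $2.96.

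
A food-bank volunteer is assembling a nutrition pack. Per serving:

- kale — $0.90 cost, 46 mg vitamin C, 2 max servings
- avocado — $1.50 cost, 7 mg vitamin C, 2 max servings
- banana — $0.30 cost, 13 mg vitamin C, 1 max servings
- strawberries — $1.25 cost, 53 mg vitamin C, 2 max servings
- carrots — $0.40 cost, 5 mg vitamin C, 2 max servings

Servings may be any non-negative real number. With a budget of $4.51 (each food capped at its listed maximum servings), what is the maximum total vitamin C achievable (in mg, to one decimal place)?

Vitamin C per dollar: kale 51.11, banana 43.33, strawberries 42.4, carrots 12.5, avocado 4.667.
Take 2 servings of kale: spends $1.80, +92.0 mg vitamin C (running total 92.0 mg).
Take 1 serving of banana: spends $0.30, +13.0 mg vitamin C (running total 105.0 mg).
Take 1.928 servings of strawberries: spends $2.41, +102.2 mg vitamin C (running total 207.2 mg).
Greedy by best ratio exhausts the cost allowance optimally: 207.2 mg.

207.2 mg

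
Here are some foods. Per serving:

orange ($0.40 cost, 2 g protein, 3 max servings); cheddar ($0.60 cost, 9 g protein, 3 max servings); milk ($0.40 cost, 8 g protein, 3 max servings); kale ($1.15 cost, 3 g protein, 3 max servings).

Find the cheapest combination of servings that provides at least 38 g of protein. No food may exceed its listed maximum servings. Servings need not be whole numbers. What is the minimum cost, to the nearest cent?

Cost per g of protein: milk $0.0500, cheddar $0.0667, orange $0.2000, kale $0.3833.
Take 3 servings of milk: +24.0 g protein for $1.20 (total $1.20, still need 14.0 g).
Take 1.556 servings of cheddar: +14.0 g protein for $0.93 (total $2.13, still need 0.0 g).
Filling from the cheapest source first is optimal under one linear minimum: $2.13.

$2.13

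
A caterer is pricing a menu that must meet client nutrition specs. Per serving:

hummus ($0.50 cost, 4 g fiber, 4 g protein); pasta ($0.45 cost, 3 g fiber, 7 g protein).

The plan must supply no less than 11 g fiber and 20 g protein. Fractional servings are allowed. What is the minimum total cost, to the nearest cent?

$1.54

hummus only: max(11/4, 20/4) = 5 servings → $2.50.
pasta only: max(11/3, 20/7) = 3.667 servings → $1.65.
hummus + pasta with both tight: 1.062 servings and 2.25 servings → $1.54.
So the least-cost plan costs $1.54.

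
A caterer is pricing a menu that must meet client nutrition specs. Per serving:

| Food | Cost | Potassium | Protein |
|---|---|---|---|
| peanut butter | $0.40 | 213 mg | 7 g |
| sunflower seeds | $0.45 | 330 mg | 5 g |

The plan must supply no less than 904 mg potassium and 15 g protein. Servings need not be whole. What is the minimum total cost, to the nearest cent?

An LP optimum is at a vertex; with two nutrient constraints at most two foods are used. Check each candidate.
peanut butter only: max(904/213, 15/7) = 4.244 servings → $1.70.
sunflower seeds only: max(904/330, 15/5) = 3 servings → $1.35.
peanut butter + sunflower seeds with both tight: 0.3454 servings and 2.516 servings → $1.27.
Cheapest feasible corner: $1.27.

$1.27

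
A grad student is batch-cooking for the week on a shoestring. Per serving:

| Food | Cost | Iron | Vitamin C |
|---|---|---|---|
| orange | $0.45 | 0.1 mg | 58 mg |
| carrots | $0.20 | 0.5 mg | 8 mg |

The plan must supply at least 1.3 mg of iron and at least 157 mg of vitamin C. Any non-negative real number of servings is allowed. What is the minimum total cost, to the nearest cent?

Check every corner: each single food scaled to meet both minima, and each pair solved so both constraints bind.
orange only: max(1.3/0.1, 157/58) = 13 servings → $5.85.
carrots only: max(1.3/0.5, 157/8) = 19.62 servings → $3.92.
orange + carrots with both tight: 2.415 servings and 2.117 servings → $1.51.
So the least-cost plan costs $1.51.

$1.51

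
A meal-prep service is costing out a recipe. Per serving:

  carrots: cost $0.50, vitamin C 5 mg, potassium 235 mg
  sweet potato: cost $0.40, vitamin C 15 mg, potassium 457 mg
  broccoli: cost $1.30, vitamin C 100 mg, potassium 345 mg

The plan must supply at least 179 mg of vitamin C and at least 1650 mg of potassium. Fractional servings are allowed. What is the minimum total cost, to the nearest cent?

With two linear requirements the optimum uses one or two foods; enumerate the corners.
carrots only: max(179/5, 1650/235) = 35.8 servings → $17.90.
sweet potato only: max(179/15, 1650/457) = 11.93 servings → $4.77.
broccoli only: max(179/100, 1650/345) = 4.783 servings → $6.22.
carrots + sweet potato: the both-tight solution has a negative serving — not a feasible corner.
carrots + broccoli with both tight: 4.741 servings and 1.553 servings → $4.39.
sweet potato + broccoli with both tight: 2.548 servings and 1.408 servings → $2.85.
The minimum over all feasible corners is $2.85.

$2.85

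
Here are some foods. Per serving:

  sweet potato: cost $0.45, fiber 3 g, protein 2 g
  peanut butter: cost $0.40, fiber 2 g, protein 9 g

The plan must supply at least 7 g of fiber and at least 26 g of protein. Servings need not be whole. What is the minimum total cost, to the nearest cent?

With two linear requirements the optimum uses one or two foods; enumerate the corners.
sweet potato only: max(7/3, 26/2) = 13 servings → $5.85.
peanut butter only: max(7/2, 26/9) = 3.5 servings → $1.40.
sweet potato + peanut butter with both tight: 0.4783 servings and 2.783 servings → $1.33.
Cheapest feasible corner: $1.33.

$1.33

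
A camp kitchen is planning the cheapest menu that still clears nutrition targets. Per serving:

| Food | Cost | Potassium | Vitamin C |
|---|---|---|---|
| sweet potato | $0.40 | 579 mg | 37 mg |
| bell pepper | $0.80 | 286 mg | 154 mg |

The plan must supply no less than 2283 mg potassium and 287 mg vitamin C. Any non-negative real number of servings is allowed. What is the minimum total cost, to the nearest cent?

$2.20

Minimising a linear cost over {potassium ≥ 2283, vitamin C ≥ 287, servings ≥ 0} — the optimum is at a vertex, using one or two foods.
sweet potato only: max(2283/579, 287/37) = 7.757 servings → $3.10.
bell pepper only: max(2283/286, 287/154) = 7.983 servings → $6.39.
sweet potato + bell pepper with both tight: 3.429 servings and 1.04 servings → $2.20.
Cheapest feasible corner: $2.20.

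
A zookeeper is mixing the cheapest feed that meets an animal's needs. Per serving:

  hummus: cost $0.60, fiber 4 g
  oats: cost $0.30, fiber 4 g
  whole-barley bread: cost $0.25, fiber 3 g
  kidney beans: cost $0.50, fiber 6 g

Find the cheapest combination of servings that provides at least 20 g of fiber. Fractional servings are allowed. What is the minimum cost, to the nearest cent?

Cost per g of fiber: oats $0.0750, whole-barley bread $0.0833, kidney beans $0.0833, hummus $0.1500.
With no serving limits, use only oats: 20 g / 4 g = 5 servings × $0.30 = $1.50.

$1.50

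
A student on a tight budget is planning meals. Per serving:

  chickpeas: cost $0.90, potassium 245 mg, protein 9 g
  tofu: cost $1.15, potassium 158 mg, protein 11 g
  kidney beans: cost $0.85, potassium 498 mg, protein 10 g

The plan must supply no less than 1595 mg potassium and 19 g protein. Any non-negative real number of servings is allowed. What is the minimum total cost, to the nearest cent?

The cheapest plan sits at a corner of the feasible region — with two constraints it uses at most two foods.
chickpeas only: max(1595/245, 19/9) = 6.51 servings → $5.86.
tofu only: max(1595/158, 19/11) = 10.09 servings → $11.61.
kidney beans only: max(1595/498, 19/10) = 3.203 servings → $2.72.
chickpeas + tofu: the both-tight solution has a negative serving — not a feasible corner.
chickpeas + kidney beans: the both-tight solution has a negative serving — not a feasible corner.
tofu + kidney beans: intersection lies outside the first quadrant.
Cheapest feasible corner: $2.72.

$2.72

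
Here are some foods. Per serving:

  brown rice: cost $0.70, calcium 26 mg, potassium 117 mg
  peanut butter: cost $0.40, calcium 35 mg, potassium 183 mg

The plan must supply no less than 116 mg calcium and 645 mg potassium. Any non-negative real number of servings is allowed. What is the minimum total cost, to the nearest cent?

At the optimum either one food covers both requirements or two foods hit both targets exactly; no other combination can be cheaper.
brown rice only: max(116/26, 645/117) = 5.513 servings → $3.86.
peanut butter only: max(116/35, 645/183) = 3.525 servings → $1.41.
brown rice + peanut butter: intersection lies outside the first quadrant.
So the least-cost plan costs $1.41.

$1.41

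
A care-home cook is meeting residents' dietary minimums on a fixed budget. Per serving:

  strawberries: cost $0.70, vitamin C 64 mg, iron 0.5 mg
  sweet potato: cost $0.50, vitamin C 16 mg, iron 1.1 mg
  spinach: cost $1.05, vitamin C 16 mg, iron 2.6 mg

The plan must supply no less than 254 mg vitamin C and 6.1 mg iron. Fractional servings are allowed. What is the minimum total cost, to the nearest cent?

The cheapest plan sits at a corner of the feasible region — with two constraints it uses at most two foods.
strawberries only: max(254/64, 6.1/0.5) = 12.2 servings → $8.54.
sweet potato only: max(254/16, 6.1/1.1) = 15.88 servings → $7.94.
spinach only: max(254/16, 6.1/2.6) = 15.88 servings → $16.67.
strawberries + sweet potato with both tight: 2.913 servings and 4.221 servings → $4.15.
strawberries + spinach with both tight: 3.553 servings and 1.663 servings → $4.23.
sweet potato + spinach: intersection lies outside the first quadrant.
The minimum over all feasible corners is $4.15.

$4.15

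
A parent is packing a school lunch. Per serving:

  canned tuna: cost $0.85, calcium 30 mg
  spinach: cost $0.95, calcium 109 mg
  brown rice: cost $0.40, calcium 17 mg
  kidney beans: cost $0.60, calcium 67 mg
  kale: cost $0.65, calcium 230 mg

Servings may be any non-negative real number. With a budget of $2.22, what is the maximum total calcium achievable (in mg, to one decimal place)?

Calcium per dollar: kale 353.8, spinach 114.7, kidney beans 111.7, brown rice 42.5, canned tuna 35.29.
With no serving limits, spend the whole cost allowance on kale: $2.22 / $0.65 × 230 mg = 785.5 mg.

785.5 mg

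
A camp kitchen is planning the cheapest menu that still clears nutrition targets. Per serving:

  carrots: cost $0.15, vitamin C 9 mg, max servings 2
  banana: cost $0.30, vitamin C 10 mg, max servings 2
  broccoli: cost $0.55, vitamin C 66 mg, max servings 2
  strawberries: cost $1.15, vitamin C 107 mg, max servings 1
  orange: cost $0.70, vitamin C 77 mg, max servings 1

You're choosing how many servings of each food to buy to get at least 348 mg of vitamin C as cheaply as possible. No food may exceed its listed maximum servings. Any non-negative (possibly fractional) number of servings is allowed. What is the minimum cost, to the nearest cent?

$3.67

Cost per mg of vitamin C: broccoli $0.0083, orange $0.0091, strawberries $0.0107, carrots $0.0167, banana $0.0300.
Take 2 servings of broccoli: +132.0 mg vitamin C for $1.10 (total $1.10, still need 216.0 mg).
Take 1 serving of orange: +77.0 mg vitamin C for $0.70 (total $1.80, still need 139.0 mg).
Take 1 serving of strawberries: +107.0 mg vitamin C for $1.15 (total $2.95, still need 32.0 mg).
Take 2 servings of carrots: +18.0 mg vitamin C for $0.30 (total $3.25, still need 14.0 mg).
Take 1.4 servings of banana: +14.0 mg vitamin C for $0.42 (total $3.67, still need 0.0 mg).
Filling from the cheapest source first is optimal under one linear minimum: $3.67.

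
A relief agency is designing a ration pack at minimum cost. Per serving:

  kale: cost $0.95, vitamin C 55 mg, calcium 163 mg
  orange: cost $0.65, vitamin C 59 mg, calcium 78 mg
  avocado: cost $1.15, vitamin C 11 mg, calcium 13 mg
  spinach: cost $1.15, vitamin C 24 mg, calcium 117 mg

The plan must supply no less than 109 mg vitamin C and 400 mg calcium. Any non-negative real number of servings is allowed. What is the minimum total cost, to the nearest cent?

$2.33

Minimising a linear cost over {vitamin C ≥ 109, calcium ≥ 400, servings ≥ 0} — the optimum is at a vertex, using one or two foods.
kale only: max(109/55, 400/163) = 2.454 servings → $2.33.
orange only: max(109/59, 400/78) = 5.128 servings → $3.33.
avocado only: max(109/11, 400/13) = 30.77 servings → $35.38.
spinach only: max(109/24, 400/117) = 4.542 servings → $5.22.
kale + orange: the both-tight solution has a negative serving — not a feasible corner.
kale + avocado: the both-tight solution has a negative serving — not a feasible corner.
kale + spinach with both tight: 1.25 servings and 1.678 servings → $3.12.
orange + avocado: the both-tight solution has a negative serving — not a feasible corner.
orange + spinach with both tight: 0.6267 servings and 3.001 servings → $3.86.
avocado + spinach with both tight: 3.234 servings and 3.059 servings → $7.24.
The minimum over all feasible corners is $2.33.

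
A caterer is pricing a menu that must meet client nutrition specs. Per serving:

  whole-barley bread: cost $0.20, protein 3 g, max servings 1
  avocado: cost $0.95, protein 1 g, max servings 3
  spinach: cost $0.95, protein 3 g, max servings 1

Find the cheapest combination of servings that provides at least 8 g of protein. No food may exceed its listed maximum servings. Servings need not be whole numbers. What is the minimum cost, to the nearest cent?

Cost per g of protein: whole-barley bread $0.0667, spinach $0.3167, avocado $0.9500.
Take 1 serving of whole-barley bread: +3.0 g protein for $0.20 (total $0.20, still need 5.0 g).
Take 1 serving of spinach: +3.0 g protein for $0.95 (total $1.15, still need 2.0 g).
Take 2 servings of avocado: +2.0 g protein for $1.90 (total $3.05, still need 0.0 g).
Greedy by cheapest-per-g is optimal for a single linear constraint, so the minimum cost is $3.05.

$3.05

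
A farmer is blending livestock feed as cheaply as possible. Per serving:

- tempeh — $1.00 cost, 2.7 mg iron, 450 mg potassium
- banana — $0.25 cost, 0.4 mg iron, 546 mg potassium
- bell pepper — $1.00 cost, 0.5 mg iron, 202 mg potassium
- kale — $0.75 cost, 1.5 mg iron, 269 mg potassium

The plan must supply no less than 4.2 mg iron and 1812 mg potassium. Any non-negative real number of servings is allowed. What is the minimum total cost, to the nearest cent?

tempeh only: max(4.2/2.7, 1812/450) = 4.027 servings → $4.03.
banana only: max(4.2/0.4, 1812/546) = 10.5 servings → $2.62.
bell pepper only: max(4.2/0.5, 1812/202) = 8.97 servings → $8.97.
kale only: max(4.2/1.5, 1812/269) = 6.736 servings → $5.05.
tempeh + banana with both tight: 1.212 servings and 2.32 servings → $1.79.
tempeh + bell pepper with both targets exact would need a negative amount; discard.
tempeh + kale: the both-tight solution has a negative serving — not a feasible corner.
banana + bell pepper with both tight: 0.2997 servings and 8.16 servings → $8.24.
banana + kale with both tight: 2.232 servings and 2.205 servings → $2.21.
bell pepper + kale: the both-tight solution has a negative serving — not a feasible corner.
Cheapest feasible corner: $1.79.

$1.79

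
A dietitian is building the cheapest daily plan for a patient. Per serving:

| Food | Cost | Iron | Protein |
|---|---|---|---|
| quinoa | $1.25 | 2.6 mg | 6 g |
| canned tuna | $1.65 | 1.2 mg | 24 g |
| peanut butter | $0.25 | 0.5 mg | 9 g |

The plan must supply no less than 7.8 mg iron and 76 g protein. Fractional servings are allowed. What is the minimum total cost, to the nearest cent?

A basic optimal solution has at most two foods positive. Try each food alone and each pair with both targets met exactly.
quinoa only: max(7.8/2.6, 76/6) = 12.67 servings → $15.83.
canned tuna only: max(7.8/1.2, 76/24) = 6.5 servings → $10.72.
peanut butter only: max(7.8/0.5, 76/9) = 15.6 servings → $3.90.
quinoa + canned tuna with both tight: 1.739 servings and 2.732 servings → $6.68.
quinoa + peanut butter with both tight: 1.578 servings and 7.392 servings → $3.82.
canned tuna + peanut butter: intersection lies outside the first quadrant.
So the least-cost plan costs $3.82.

$3.82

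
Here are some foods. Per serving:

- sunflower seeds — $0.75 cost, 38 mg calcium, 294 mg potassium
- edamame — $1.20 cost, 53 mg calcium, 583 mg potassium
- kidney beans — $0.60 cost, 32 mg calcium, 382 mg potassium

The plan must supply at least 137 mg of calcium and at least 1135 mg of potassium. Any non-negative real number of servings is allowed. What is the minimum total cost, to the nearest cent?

$2.57

sunflower seeds only: max(137/38, 1135/294) = 3.861 servings → $2.90.
edamame only: max(137/53, 1135/583) = 2.585 servings → $3.10.
kidney beans only: max(137/32, 1135/382) = 4.281 servings → $2.57.
sunflower seeds + edamame with both tight: 3 servings and 0.434 servings → $2.77.
sunflower seeds + kidney beans with both tight: 3.135 servings and 0.5583 servings → $2.69.
edamame + kidney beans: the both-tight solution has a negative serving — not a feasible corner.
Cheapest feasible corner: $2.57.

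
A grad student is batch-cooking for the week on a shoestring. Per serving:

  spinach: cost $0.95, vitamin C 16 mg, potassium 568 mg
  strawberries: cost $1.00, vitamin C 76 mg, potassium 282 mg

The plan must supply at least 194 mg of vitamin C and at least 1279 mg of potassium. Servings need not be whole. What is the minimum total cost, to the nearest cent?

$3.37

spinach only: max(194/16, 1279/568) = 12.12 servings → $11.52.
strawberries only: max(194/76, 1279/282) = 4.535 servings → $4.54.
spinach + strawberries with both tight: 1.099 servings and 2.321 servings → $3.37.
The minimum over all feasible corners is $3.37.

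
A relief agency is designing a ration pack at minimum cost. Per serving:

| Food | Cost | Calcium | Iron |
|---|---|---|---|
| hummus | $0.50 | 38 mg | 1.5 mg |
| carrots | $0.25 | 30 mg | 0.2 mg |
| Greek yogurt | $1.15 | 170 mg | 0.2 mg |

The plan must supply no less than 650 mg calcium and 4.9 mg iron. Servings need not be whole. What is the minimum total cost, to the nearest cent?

Two binding constraints pin down two serving amounts, so the optimal mix uses at most two foods. The candidates are each food alone (scaled to the tighter of calcium/iron) and each pair with both constraints tight.
hummus only: max(650/38, 4.9/1.5) = 17.11 servings → $8.55.
carrots only: max(650/30, 4.9/0.2) = 24.5 servings → $6.12.
Greek yogurt only: max(650/170, 4.9/0.2) = 24.5 servings → $28.18.
hummus + carrots with both tight: 0.4545 servings and 21.09 servings → $5.50.
hummus + Greek yogurt with both tight: 2.842 servings and 3.188 servings → $5.09.
carrots + Greek yogurt: the both-tight solution has a negative serving — not a feasible corner.
So the least-cost plan costs $5.09.

$5.09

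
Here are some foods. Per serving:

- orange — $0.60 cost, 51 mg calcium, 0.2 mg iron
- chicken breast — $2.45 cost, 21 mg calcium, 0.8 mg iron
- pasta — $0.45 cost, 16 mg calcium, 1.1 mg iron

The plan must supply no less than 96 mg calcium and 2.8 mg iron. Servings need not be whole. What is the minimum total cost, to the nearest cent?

$1.74

The cheapest plan sits at a corner of the feasible region — with two constraints it uses at most two foods.
orange only: max(96/51, 2.8/0.2) = 14 servings → $8.40.
chicken breast only: max(96/21, 2.8/0.8) = 4.571 servings → $11.20.
pasta only: max(96/16, 2.8/1.1) = 6 servings → $2.70.
orange + chicken breast with both tight: 0.4918 servings and 3.377 servings → $8.57.
orange + pasta with both tight: 1.149 servings and 2.336 servings → $1.74.
chicken breast + pasta: intersection lies outside the first quadrant.
Cheapest feasible corner: $1.74.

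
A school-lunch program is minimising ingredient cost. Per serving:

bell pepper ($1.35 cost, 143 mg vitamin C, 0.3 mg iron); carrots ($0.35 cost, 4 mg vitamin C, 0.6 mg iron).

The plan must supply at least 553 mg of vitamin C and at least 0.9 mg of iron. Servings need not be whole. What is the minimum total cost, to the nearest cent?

$5.22

At the optimum either one food covers both requirements or two foods hit both targets exactly; no other combination can be cheaper.
bell pepper only: max(553/143, 0.9/0.3) = 3.867 servings → $5.22.
carrots only: max(553/4, 0.9/0.6) = 138.2 servings → $48.39.
bell pepper + carrots with both targets exact would need a negative amount; discard.
The minimum over all feasible corners is $5.22.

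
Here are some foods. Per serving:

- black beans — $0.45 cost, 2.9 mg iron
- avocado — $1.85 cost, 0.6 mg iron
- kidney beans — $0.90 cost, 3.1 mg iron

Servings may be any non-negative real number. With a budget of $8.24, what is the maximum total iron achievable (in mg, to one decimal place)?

Iron per dollar: black beans 6.444, kidney beans 3.444, avocado 0.3243.
With no serving limits, spend the whole cost allowance on black beans: $8.24 / $0.45 × 2.9 mg = 53.1 mg.

53.1 mg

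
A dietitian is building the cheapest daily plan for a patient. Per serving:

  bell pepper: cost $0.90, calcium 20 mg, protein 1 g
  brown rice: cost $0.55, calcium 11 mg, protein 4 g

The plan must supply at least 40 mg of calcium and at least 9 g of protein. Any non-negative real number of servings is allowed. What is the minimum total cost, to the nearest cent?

$1.91

At the optimum either one food covers both requirements or two foods hit both targets exactly; no other combination can be cheaper.
bell pepper only: max(40/20, 9/1) = 9 servings → $8.10.
brown rice only: max(40/11, 9/4) = 3.636 servings → $2.00.
bell pepper + brown rice with both tight: 0.8841 servings and 2.029 servings → $1.91.
So the least-cost plan costs $1.91.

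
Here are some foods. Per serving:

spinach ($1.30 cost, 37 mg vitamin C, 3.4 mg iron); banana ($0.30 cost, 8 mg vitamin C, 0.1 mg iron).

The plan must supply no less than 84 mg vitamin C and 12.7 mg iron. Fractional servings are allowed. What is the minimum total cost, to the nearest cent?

This is a tiny linear program; its minimum lies at a vertex of the feasible set. List the vertices and price them.
spinach only: max(84/37, 12.7/3.4) = 3.735 servings → $4.86.
banana only: max(84/8, 12.7/0.1) = 127 servings → $38.10.
spinach + banana: the both-tight solution has a negative serving — not a feasible corner.
The minimum over all feasible corners is $4.86.

$4.86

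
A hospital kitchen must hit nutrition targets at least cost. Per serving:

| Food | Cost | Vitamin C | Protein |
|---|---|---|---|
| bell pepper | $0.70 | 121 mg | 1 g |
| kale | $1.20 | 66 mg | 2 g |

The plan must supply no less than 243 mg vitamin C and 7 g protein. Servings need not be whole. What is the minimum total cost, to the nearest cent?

For a min-cost LP with two ≥-constraints, a basic feasible solution has at most two positive variables.
bell pepper only: max(243/121, 7/1) = 7 servings → $4.90.
kale only: max(243/66, 7/2) = 3.682 servings → $4.42.
bell pepper + kale with both tight: 0.1364 servings and 3.432 servings → $4.21.
So the least-cost plan costs $4.21.

$4.21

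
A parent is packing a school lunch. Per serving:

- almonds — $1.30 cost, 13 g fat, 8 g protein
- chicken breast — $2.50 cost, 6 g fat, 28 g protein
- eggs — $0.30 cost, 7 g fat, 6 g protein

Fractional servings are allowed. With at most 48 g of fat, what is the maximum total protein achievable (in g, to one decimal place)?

224.0 g

Protein per g fat: chicken breast 4.667, eggs 0.8571, almonds 0.6154.
With no serving limits, spend the whole fat allowance on chicken breast: 48 g / 6 g × 28 g = 224.0 g.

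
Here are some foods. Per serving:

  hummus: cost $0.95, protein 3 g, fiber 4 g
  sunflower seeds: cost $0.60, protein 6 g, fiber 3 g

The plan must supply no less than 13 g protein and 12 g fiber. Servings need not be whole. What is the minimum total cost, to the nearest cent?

$2.40

Two binding constraints pin down two serving amounts, so the optimal mix uses at most two foods. The candidates are each food alone (scaled to the tighter of protein/fiber) and each pair with both constraints tight.
hummus only: max(13/3, 12/4) = 4.333 servings → $4.12.
sunflower seeds only: max(13/6, 12/3) = 4 servings → $2.40.
hummus + sunflower seeds with both tight: 2.2 servings and 1.067 servings → $2.73.
Cheapest feasible corner: $2.40.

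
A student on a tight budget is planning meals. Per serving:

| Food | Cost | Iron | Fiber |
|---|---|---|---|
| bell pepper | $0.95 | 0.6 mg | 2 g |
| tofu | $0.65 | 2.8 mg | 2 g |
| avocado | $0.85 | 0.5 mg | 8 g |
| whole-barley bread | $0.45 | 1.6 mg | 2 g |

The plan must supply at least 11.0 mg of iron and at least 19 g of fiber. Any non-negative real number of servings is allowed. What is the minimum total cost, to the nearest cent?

Check every corner: each single food scaled to meet both minima, and each pair solved so both constraints bind.
bell pepper only: max(11.0/0.6, 19/2) = 18.33 servings → $17.42.
tofu only: max(11.0/2.8, 19/2) = 9.5 servings → $6.17.
avocado only: max(11.0/0.5, 19/8) = 22 servings → $18.70.
whole-barley bread only: max(11.0/1.6, 19/2) = 9.5 servings → $4.28.
bell pepper + tofu with both tight: 7.091 servings and 2.409 servings → $8.30.
bell pepper + avocado with both targets exact would need a negative amount; discard.
bell pepper + whole-barley bread with both tight: 4.2 servings and 5.3 servings → $6.38.
tofu + avocado with both tight: 3.668 servings and 1.458 servings → $3.62.
tofu + whole-barley bread: intersection lies outside the first quadrant.
avocado + whole-barley bread with both tight: 0.7119 servings and 6.653 servings → $3.60.
Cheapest feasible corner: $3.60.

$3.60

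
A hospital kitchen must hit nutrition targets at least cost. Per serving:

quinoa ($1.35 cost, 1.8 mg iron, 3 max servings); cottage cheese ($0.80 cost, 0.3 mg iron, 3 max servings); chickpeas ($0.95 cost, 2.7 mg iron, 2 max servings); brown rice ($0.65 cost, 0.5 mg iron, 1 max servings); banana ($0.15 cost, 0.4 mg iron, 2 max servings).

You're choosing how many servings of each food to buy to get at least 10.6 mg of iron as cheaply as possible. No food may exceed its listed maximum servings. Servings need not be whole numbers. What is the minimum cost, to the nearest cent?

Cost per mg of iron: chickpeas $0.3519, banana $0.3750, quinoa $0.7500, brown rice $1.3000, cottage cheese $2.6667.
Take 2 servings of chickpeas: +5.4 mg iron for $1.90 (total $1.90, still need 5.2 mg).
Take 2 servings of banana: +0.8 mg iron for $0.30 (total $2.20, still need 4.4 mg).
Take 2.444 servings of quinoa: +4.4 mg iron for $3.30 (total $5.50, still need 0.0 mg).
Filling from the cheapest source first is optimal under one linear minimum: $5.50.

$5.50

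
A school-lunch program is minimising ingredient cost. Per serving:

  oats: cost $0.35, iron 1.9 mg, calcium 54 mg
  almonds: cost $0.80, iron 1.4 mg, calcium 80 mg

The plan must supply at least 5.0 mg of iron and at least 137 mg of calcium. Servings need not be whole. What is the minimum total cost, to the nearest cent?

Check every corner: each single food scaled to meet both minima, and each pair solved so both constraints bind.
oats only: max(5.0/1.9, 137/54) = 2.632 servings → $0.92.
almonds only: max(5.0/1.4, 137/80) = 3.571 servings → $2.86.
oats + almonds with both targets exact would need a negative amount; discard.
The minimum over all feasible corners is $0.92.

$0.92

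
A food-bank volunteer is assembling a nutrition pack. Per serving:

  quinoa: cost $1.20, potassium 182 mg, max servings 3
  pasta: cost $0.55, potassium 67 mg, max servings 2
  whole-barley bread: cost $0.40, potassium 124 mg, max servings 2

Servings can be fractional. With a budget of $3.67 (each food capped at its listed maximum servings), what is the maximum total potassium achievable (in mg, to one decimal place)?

683.3 mg

Potassium per dollar: whole-barley bread 310, quinoa 151.7, pasta 121.8.
Take 2 servings of whole-barley bread: spends $0.80, +248.0 mg potassium (running total 248.0 mg).
Take 2.392 servings of quinoa: spends $2.87, +435.3 mg potassium (running total 683.3 mg).
Filling greedily by potassium-per-dollar is optimal for one linear limit, giving 683.3 mg.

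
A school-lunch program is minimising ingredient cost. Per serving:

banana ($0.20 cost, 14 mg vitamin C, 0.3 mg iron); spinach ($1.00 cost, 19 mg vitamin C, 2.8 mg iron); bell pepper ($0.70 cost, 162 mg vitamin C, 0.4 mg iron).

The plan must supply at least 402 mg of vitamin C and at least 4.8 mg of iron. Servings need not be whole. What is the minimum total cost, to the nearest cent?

Minimising a linear cost over {vitamin C ≥ 402, iron ≥ 4.8, servings ≥ 0} — the optimum is at a vertex, using one or two foods.
banana only: max(402/14, 4.8/0.3) = 28.71 servings → $5.74.
spinach only: max(402/19, 4.8/2.8) = 21.16 servings → $21.16.
bell pepper only: max(402/162, 4.8/0.4) = 12 servings → $8.40.
banana + spinach: the both-tight solution has a negative serving — not a feasible corner.
banana + bell pepper with both tight: 14.34 servings and 1.242 servings → $3.74.
spinach + bell pepper with both tight: 1.383 servings and 2.319 servings → $3.01.
Cheapest feasible corner: $3.01.

$3.01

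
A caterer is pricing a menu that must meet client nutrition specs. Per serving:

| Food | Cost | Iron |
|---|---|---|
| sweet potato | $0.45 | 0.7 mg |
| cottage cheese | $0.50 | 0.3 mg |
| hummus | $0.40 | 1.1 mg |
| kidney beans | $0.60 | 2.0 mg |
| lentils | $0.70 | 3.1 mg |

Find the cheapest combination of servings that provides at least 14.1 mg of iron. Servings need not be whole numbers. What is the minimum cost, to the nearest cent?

Cost per mg of iron: lentils $0.2258, kidney beans $0.3000, hummus $0.3636, sweet potato $0.6429, cottage cheese $1.6667.
With no serving limits, use only lentils: 14.1 mg / 3.1 mg = 4.548 servings × $0.70 = $3.18.

$3.18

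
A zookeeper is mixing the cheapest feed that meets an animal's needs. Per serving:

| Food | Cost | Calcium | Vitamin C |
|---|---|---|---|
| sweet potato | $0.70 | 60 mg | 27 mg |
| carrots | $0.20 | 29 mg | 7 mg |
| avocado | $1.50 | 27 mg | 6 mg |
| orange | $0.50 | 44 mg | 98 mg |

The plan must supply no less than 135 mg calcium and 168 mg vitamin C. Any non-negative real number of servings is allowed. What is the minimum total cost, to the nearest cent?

$1.24

Compare the cost at each extreme point of the feasible region.
sweet potato only: max(135/60, 168/27) = 6.222 servings → $4.36.
carrots only: max(135/29, 168/7) = 24 servings → $4.80.
avocado only: max(135/27, 168/6) = 28 servings → $42.00.
orange only: max(135/44, 168/98) = 3.068 servings → $1.53.
sweet potato + carrots: intersection lies outside the first quadrant.
sweet potato + avocado: intersection lies outside the first quadrant.
sweet potato + orange with both tight: 1.244 servings and 1.371 servings → $1.56.
carrots + avocado with both targets exact would need a negative amount; discard.
carrots + orange with both tight: 2.304 servings and 1.55 servings → $1.24.
avocado + orange with both tight: 2.451 servings and 1.564 servings → $4.46.
Cheapest feasible corner: $1.24.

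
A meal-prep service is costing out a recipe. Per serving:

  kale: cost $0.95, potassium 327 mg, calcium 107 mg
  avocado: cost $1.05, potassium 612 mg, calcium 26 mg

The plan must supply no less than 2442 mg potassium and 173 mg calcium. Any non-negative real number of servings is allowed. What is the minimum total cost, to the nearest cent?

$4.48

An LP optimum is at a vertex; with two nutrient constraints at most two foods are used. Check each candidate.
kale only: max(2442/327, 173/107) = 7.468 servings → $7.09.
avocado only: max(2442/612, 173/26) = 6.654 servings → $6.99.
kale + avocado with both tight: 0.7438 servings and 3.593 servings → $4.48.
So the least-cost plan costs $4.48.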